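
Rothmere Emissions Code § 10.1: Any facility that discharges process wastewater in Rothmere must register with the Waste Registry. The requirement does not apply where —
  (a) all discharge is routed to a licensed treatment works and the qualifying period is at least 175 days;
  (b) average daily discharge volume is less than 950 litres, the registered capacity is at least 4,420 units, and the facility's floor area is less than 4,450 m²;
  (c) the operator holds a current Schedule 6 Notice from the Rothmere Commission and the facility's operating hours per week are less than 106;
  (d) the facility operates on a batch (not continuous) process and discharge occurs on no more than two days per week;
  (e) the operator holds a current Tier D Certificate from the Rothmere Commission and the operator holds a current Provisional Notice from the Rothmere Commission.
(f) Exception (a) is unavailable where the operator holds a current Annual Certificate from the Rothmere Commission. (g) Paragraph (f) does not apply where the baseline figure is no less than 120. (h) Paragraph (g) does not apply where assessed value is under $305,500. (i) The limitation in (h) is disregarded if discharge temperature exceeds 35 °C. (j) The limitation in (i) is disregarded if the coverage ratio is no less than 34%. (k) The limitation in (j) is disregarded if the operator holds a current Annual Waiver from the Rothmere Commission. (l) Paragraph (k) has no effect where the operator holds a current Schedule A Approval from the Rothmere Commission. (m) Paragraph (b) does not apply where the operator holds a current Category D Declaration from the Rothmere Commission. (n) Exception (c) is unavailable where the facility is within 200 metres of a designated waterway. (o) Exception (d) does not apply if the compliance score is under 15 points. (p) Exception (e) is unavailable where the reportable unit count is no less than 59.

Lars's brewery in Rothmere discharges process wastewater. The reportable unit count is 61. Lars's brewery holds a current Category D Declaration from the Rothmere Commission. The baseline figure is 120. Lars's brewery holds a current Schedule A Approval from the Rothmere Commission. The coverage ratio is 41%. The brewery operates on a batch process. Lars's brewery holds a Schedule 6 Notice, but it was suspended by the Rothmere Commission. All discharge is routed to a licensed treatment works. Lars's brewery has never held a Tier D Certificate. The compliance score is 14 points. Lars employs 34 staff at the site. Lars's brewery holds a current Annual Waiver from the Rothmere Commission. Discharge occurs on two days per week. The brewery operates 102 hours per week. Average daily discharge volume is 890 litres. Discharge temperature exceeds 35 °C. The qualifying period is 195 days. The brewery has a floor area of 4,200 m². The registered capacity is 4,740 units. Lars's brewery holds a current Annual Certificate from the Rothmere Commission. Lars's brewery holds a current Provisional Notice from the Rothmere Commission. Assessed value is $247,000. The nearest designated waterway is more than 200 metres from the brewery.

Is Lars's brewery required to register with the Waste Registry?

Exception (a) is satisfied on its face — discharge is routed to a licensed treatment works; the qualifying period is 195 days, meeting the 175 days threshold. However, paragraphs (f)–(l) must be considered: (f) operates — a current Annual Certificate is held. (g) operates (the baseline figure is 120, meeting the 120 threshold), but is itself disapplied by (h): (h) is triggered — assessed value is $247,000, under the $305,500 limit. (i) operates (discharge temperature exceeds 35 °C), but is itself disapplied by (j): (j) operates against (i): the coverage ratio is 41%, meeting the 34% threshold. (k) would limit (j) — a current Annual Waiver is held — but (l) sets (k) aside: (l) operates — a current Schedule A Approval is held. Exception (a) does not apply.
Exception (b): average daily discharge volume is 890 litres, less than the 950 litres limit; the registered capacity is 4,740 units, meeting the 4,420 units threshold; the facility's floor area is 4,200 m², less than the 4,450 m² limit — every condition holds. But: (m) is triggered — a current Category D Declaration is held. Exception (b) does not apply.
Exception (c) fails — there is no Schedule 6 Notice in force.
All of (d)'s requirements are met (the facility operates on a batch process; discharge occurs on no more than two days per week). However, paragraph (o) must be considered: (o) operates — the compliance score is 14 points, under the 15 points limit. Exception (d) does not apply.
Exception (e) fails — there is no Tier D Certificate in force.
No exception displaces § 10.1.

Yes — Lars's brewery must register with the Waste Registry.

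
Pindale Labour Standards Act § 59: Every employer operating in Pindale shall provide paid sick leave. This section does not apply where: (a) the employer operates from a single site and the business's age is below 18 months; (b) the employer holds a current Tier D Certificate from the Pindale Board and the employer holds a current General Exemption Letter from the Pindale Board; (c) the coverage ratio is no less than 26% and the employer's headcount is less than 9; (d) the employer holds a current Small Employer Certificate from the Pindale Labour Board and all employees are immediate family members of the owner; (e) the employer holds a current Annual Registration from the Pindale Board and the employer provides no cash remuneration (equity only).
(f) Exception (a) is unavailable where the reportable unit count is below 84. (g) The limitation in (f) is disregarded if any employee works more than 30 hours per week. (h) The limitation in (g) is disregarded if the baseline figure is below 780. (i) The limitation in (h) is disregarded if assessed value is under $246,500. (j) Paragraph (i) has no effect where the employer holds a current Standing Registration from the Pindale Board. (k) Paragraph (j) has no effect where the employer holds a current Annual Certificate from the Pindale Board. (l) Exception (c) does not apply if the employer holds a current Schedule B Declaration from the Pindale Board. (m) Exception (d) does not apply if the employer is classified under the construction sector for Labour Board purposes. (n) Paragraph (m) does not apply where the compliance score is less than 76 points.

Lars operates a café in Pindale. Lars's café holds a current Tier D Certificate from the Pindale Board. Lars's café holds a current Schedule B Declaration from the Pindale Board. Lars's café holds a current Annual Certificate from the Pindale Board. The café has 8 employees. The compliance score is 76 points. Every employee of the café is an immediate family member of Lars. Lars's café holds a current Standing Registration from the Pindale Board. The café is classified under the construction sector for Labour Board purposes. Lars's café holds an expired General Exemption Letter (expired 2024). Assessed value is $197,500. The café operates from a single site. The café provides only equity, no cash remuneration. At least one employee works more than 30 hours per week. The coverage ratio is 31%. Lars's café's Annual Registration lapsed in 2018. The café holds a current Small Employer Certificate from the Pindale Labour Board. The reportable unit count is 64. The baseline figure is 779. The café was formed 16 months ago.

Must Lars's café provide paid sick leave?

No — exception (a) applies; Lars's café is not required to provide paid sick leave.

Exception (a) is satisfied on its face — the employer operates from a single site; the business's age is 16 months, below the 18 months limit. Considering the limiting provisions: (f) would limit (a) — the reportable unit count is 64, below the 84 limit — but (g) sets (f) aside: (g) operates against (f): at least one employee exceeds 30 hours/week. (h) would limit (g) — the baseline figure is 779, below the 780 limit — but (i) sets (h) aside: (i) is triggered — assessed value is $197,500, under the $246,500 limit. (j) would limit (i) — a current Standing Registration is held — but (k) sets (j) aside: (k) is triggered — a current Annual Certificate is held. So (a) applies.
Exception (b) does not apply: the General Exemption Letter is not current.
All of (c)'s requirements are met (the coverage ratio is 31%, meeting the 26% threshold; the employer's headcount is 8, less than the 9 limit). However, paragraph (l) must be considered: (l) is engaged — a current Schedule B Declaration is held. So (c) is unavailable.
Exception (d) is satisfied on its face — a current Small Employer Certificate is held; every employee is an immediate family member. Turning to paragraphs (m)–(n): (m) operates — the café is classified under the construction sector. (n) does not operate here (the compliance score is 76 points, not less than 76 points), so (m) stands. Exception (d) does not apply.
Exception (e) fails — the Annual Registration is not current.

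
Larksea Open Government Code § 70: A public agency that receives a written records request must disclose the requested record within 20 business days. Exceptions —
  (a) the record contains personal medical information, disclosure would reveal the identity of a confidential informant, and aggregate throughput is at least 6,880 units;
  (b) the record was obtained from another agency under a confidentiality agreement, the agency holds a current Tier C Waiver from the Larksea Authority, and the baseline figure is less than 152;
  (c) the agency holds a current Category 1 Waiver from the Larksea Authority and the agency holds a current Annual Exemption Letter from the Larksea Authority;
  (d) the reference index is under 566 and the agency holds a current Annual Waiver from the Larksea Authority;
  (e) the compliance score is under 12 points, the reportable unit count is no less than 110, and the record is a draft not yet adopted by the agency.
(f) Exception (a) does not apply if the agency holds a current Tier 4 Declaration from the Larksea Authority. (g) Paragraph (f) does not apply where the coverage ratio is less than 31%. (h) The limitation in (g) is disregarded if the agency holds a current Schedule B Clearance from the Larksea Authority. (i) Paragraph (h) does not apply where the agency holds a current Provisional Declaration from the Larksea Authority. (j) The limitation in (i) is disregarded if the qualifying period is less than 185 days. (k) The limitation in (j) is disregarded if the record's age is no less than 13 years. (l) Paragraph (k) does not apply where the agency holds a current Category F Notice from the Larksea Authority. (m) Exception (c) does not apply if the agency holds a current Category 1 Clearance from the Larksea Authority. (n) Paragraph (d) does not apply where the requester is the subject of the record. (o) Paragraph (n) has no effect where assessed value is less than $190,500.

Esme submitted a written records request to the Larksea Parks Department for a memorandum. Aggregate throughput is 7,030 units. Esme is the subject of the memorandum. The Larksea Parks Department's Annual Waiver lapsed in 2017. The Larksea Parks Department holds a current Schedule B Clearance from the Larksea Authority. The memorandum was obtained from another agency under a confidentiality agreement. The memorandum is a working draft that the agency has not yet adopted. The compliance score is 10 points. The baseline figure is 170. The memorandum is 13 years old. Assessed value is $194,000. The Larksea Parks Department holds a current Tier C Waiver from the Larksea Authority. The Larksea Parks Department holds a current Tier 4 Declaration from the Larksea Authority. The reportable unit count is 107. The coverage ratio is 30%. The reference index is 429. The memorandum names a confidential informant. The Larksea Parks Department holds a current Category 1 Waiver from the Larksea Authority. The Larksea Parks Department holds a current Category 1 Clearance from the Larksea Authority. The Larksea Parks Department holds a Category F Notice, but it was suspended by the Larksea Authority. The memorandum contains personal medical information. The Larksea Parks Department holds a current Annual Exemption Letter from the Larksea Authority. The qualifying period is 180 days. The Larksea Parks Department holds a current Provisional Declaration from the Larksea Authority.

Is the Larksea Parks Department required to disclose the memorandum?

No — exception (a) applies; the Larksea Parks Department is not required to disclose the memorandum.

Exception (a) is satisfied on its face — the memorandum contains personal medical information; the memorandum names a confidential informant; aggregate throughput is 7,030 units, meeting the 6,880 units threshold. Under paragraphs (f)–(l): (f) would limit (a) — a current Tier 4 Declaration is held — but (g) sets (f) aside: (g) operates — the coverage ratio is 30%, less than the 31% limit. (h) would limit (g) — a current Schedule B Clearance is held — but (i) sets (h) aside: (i) operates against (h): a current Provisional Declaration is held. (j) would limit (i) — the qualifying period is 180 days, less than the 185 days limit — but (k) sets (j) aside: (k) operates — the record's age is 13 years, meeting the 13 years threshold. (l) is not triggered (the Category F Notice is not current), so (k) stands. Exception (a) stands.
Exception (b) fails — the baseline figure is 170, not less than 152.
All of (c)'s requirements are met (a current Category 1 Waiver is held; a current Annual Exemption Letter is held). Turning to paragraph (m): (m) operates against (c): a current Category 1 Clearance is held. So (c) is unavailable.
Exception (d) requires that the agency holds a current Annual Waiver from the Larksea Authority; but no current Annual Waiver is held, so (d) is unavailable.
Exception (e) fails — the reportable unit count is 107, short of 110.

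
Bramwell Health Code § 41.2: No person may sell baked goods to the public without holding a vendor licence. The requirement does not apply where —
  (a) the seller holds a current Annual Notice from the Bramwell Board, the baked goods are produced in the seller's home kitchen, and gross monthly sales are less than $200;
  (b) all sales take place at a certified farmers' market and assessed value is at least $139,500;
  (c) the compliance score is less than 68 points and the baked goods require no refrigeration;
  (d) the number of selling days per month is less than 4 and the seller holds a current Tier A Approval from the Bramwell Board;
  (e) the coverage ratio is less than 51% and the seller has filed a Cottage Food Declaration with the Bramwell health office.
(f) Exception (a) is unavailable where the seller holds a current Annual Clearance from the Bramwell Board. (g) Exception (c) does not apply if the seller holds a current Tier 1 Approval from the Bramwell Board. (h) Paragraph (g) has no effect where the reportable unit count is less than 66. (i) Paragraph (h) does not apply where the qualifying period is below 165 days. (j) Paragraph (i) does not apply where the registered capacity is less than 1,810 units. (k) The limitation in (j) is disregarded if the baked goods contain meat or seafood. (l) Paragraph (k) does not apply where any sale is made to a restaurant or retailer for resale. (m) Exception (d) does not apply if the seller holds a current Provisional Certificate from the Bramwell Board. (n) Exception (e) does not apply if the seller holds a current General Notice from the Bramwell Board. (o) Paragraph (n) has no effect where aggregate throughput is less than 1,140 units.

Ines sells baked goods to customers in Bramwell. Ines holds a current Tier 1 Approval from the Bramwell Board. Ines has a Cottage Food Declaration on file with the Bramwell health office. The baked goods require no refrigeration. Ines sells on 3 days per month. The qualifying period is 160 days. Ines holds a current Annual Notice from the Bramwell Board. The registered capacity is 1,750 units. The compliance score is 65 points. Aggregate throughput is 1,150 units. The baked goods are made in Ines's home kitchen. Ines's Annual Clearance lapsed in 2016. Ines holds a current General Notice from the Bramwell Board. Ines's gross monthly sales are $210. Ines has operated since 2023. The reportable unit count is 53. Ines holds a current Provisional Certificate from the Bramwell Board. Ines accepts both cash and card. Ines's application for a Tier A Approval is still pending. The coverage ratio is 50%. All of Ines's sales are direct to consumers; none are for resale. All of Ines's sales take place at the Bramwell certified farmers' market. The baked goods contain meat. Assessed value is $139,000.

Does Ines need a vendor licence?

Yes — Ines must hold a vendor licence.

Exception (a) fails — gross monthly sales are $210, not less than $200.
Exception (b) requires that assessed value is at least $139,500; but assessed value is $139,000, short of $139,500, so (b) is unavailable.
Exception (c)'s conditions are all satisfied: the compliance score is 65 points, less than the 68 points limit; the baked goods are shelf-stable. But: (g) operates against (c): a current Tier 1 Approval is held. (h) would limit (g) — the reportable unit count is 53, less than the 66 limit — but (i) sets (h) aside: (i) operates against (h): the qualifying period is 160 days, below the 165 days limit. (j) would limit (i) — the registered capacity is 1,750 units, less than the 1,810 units limit — but (k) sets (j) aside: (k) operates against (j): the baked goods contain meat. (l), which would lift (k), is inapplicable — no sales are for resale. So (c) is unavailable.
Exception (d) requires that the seller holds a current Tier A Approval from the Bramwell Board; but there is no Tier A Approval in force, so (d) is unavailable.
All of (e)'s requirements are met (the coverage ratio is 50%, less than the 51% limit; a Cottage Food Declaration is on file). But applying paragraphs (n)–(o): (n) operates against (e): a current General Notice is held. (o) is not triggered (aggregate throughput is 1,150 units, not less than 1,140 units), so (n) stands. So (e) is unavailable.
None of the exceptions is available; § 41.2 applies in full.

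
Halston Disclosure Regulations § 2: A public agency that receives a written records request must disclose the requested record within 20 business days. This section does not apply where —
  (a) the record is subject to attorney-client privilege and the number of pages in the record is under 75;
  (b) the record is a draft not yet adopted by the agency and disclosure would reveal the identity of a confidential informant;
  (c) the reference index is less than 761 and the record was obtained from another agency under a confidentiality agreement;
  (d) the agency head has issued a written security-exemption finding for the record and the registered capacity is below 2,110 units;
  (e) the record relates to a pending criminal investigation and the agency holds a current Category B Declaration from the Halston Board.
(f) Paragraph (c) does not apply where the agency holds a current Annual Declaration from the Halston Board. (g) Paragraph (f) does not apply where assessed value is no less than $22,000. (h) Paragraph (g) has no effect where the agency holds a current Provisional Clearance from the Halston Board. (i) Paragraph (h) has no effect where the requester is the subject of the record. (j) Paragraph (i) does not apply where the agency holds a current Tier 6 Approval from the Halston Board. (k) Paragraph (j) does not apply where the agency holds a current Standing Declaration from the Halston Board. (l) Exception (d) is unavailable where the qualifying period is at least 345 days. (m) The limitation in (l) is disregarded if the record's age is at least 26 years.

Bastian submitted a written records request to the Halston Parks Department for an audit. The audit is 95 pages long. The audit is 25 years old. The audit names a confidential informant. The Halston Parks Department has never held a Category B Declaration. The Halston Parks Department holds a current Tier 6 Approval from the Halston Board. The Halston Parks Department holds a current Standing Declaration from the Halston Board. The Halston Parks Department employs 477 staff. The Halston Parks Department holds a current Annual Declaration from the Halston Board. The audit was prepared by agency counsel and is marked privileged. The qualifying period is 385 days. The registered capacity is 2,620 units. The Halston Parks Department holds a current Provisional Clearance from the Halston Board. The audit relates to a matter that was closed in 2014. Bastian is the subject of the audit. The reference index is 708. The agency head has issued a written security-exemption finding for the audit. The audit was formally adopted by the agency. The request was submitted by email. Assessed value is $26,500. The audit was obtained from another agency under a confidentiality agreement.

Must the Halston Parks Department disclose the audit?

Exception (a) does not apply: the number of pages in the record is 95, not under 75.
Exception (b) does not apply: the audit has been formally adopted.
Exception (c): the reference index is 708, less than the 761 limit; the audit was obtained under a confidentiality agreement — every condition holds. Under paragraphs (f)–(k): (f) would limit (c) — a current Annual Declaration is held — but (g) sets (f) aside: (g) operates against (f): assessed value is $26,500, meeting the $22,000 threshold. (h) operates (a current Provisional Clearance is held), but is set aside by (i): (i) operates — Bastian is the subject of the audit. (j) would limit (i) — a current Tier 6 Approval is held — but (k) sets (j) aside: (k) applies — a current Standing Declaration is held. Exception (c) stands.
Exception (d) does not apply: the registered capacity is 2,620 units, not below 2,110 units.
Exception (e) does not apply: the audit relates to a closed matter.

No — exception (c) applies; the Halston Parks Department is not required to disclose the audit.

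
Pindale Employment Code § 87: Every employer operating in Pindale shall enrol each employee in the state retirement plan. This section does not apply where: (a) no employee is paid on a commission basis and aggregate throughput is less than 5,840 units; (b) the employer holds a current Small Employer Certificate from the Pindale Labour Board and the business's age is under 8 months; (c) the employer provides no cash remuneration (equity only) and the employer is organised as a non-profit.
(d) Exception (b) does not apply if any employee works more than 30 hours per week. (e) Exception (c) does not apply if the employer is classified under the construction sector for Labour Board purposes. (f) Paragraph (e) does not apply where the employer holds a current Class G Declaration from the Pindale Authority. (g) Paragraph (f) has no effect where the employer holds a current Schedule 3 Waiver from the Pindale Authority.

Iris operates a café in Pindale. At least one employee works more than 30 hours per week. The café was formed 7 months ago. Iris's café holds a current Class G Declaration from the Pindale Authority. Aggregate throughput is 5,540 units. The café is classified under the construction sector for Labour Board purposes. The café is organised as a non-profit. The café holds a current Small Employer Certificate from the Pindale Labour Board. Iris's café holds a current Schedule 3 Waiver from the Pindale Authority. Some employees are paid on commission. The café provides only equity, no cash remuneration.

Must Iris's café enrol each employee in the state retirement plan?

Exception (a) requires that no employee is paid on a commission basis; but some employees are paid on commission, so (a) is unavailable.
Exception (b) is satisfied on its face — a current Small Employer Certificate is held; the business's age is 7 months, under the 8 months limit. Turning to paragraph (d): (d) applies — at least one employee exceeds 30 hours/week. So (b) is unavailable.
Exception (c) is satisfied on its face — remuneration is equity-only; the employer is a non-profit. But: (e) operates against (c): the café is classified under the construction sector. (f) would limit (e) — a current Class G Declaration is held — but (g) sets (f) aside: (g) operates against (f): a current Schedule 3 Waiver is held. Exception (c) does not apply.
No exception applies. The general rule governs.

Yes — Iris's café must enrol each employee in the state retirement plan.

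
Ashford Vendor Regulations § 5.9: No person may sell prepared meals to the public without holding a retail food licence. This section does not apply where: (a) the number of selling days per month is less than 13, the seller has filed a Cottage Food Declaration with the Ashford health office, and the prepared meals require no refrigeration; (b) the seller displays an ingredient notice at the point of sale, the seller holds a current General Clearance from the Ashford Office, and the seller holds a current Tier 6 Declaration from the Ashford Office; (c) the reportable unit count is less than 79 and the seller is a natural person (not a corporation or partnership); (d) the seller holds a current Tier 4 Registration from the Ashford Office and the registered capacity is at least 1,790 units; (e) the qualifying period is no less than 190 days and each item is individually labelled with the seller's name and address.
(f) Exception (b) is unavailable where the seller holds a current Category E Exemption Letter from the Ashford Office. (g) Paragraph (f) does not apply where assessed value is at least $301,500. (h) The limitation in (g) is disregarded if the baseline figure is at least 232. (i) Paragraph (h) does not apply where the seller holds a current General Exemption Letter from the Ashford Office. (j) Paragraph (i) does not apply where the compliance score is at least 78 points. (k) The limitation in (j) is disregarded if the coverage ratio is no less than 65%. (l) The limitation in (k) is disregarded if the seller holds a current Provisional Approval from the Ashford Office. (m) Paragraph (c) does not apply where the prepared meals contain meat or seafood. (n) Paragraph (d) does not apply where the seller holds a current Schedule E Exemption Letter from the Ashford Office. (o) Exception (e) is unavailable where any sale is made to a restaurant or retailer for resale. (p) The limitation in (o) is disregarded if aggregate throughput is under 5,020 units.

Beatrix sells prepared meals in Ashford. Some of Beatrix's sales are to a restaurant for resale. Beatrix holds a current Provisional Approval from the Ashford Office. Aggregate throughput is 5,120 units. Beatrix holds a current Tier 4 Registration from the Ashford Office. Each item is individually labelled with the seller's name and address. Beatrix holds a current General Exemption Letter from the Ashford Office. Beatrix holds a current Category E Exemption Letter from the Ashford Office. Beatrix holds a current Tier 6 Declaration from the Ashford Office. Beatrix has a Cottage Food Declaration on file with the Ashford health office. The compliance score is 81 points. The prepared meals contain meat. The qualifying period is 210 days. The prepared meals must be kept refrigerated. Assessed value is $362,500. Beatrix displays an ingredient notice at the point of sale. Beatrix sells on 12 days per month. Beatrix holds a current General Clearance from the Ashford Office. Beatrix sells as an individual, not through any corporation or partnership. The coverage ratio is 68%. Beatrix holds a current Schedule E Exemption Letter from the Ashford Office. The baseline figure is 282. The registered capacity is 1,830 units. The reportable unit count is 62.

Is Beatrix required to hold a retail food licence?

Yes — Beatrix must hold a retail food licence.

Exception (a) requires that the prepared meals require no refrigeration; but the prepared meals require refrigeration, so (a) is unavailable.
Exception (b) is satisfied on its face — an ingredient notice is displayed; a current General Clearance is held; a current Tier 6 Declaration is held. Turning to paragraphs (f)–(l): (f) operates against (b): a current Category E Exemption Letter is held. (g) is triggered (assessed value is $362,500, meeting the $301,500 threshold), but is overridden by (h): (h) operates against (g): the baseline figure is 282, meeting the 232 threshold. (i) would limit (h) — a current General Exemption Letter is held — but (j) sets (i) aside: (j) applies — the compliance score is 81 points, meeting the 78 points threshold. (k) is engaged (the coverage ratio is 68%, meeting the 65% threshold), but is itself disapplied by (l): (l) operates against (k): a current Provisional Approval is held. So (b) is unavailable.
Exception (c)'s conditions are all satisfied: the reportable unit count is 62, less than the 79 limit; the seller is a natural person. But applying paragraph (m): (m) applies — the prepared meals contain meat. So (c) is unavailable.
All of (d)'s requirements are met (a current Tier 4 Registration is held; the registered capacity is 1,830 units, meeting the 1,790 units threshold). Turning to paragraph (n): (n) operates — a current Schedule E Exemption Letter is held. (d) is therefore removed.
All of (e)'s requirements are met (the qualifying period is 210 days, meeting the 190 days threshold; items are individually labelled). But: (o) operates — some sales are to a restaurant for resale. (p), which would lift (o), is not engaged — aggregate throughput is 5,120 units, not under 5,020 units. Exception (e) does not apply.
None of the exceptions is available; § 5.9 applies in full.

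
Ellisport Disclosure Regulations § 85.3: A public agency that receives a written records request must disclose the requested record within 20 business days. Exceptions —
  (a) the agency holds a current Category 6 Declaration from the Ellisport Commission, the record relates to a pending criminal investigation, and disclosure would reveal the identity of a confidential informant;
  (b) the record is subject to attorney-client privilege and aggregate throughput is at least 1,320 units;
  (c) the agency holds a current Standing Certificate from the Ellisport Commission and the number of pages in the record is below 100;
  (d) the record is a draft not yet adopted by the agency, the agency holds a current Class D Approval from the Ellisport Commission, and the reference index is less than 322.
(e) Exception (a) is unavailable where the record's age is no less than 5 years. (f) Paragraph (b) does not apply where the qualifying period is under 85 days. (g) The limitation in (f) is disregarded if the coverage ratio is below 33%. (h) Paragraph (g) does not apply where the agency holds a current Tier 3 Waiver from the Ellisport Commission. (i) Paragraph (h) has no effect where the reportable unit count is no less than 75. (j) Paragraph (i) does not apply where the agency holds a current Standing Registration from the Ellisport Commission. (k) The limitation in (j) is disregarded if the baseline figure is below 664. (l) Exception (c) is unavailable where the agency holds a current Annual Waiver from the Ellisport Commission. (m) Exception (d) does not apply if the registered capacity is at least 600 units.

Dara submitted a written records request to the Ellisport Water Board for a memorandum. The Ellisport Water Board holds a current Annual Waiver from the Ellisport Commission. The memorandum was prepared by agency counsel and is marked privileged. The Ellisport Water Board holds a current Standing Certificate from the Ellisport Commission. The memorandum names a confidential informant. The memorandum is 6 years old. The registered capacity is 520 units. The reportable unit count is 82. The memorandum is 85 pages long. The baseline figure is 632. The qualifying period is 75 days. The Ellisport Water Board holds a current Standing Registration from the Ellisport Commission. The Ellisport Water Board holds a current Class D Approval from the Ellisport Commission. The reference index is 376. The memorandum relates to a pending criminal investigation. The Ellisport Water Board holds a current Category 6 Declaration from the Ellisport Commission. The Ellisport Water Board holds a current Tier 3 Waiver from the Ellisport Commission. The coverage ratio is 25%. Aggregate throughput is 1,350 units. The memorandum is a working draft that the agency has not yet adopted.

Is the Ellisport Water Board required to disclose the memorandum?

No — exception (b) applies; the Ellisport Water Board is not required to disclose the memorandum.

Exception (a) is satisfied on its face — a current Category 6 Declaration is held; the memorandum relates to a pending investigation; the memorandum names a confidential informant. However, paragraph (e) must be considered: (e) operates against (a): the record's age is 6 years, meeting the 5 years threshold. So (a) is unavailable.
Exception (b)'s conditions are all satisfied: the memorandum is privileged; aggregate throughput is 1,350 units, meeting the 1,320 units threshold. Applying paragraphs (f)–(k): (f) would limit (b) — the qualifying period is 75 days, under the 85 days limit — but (g) sets (f) aside: (g) operates — the coverage ratio is 25%, below the 33% limit. (h) applies (a current Tier 3 Waiver is held), but is displaced by (i): (i) operates against (h): the reportable unit count is 82, meeting the 75 threshold. (j) is triggered (a current Standing Registration is held), but yields to (k): (k) operates — the baseline figure is 632, below the 664 limit. So (b) applies.
Exception (c)'s conditions are all satisfied: a current Standing Certificate is held; the number of pages in the record is 85, below the 100 limit. But applying paragraph (l): (l) operates against (c): a current Annual Waiver is held. (c) is therefore removed.
Exception (d) requires that the reference index is less than 322; but the reference index is 376, not less than 322, so (d) is unavailable.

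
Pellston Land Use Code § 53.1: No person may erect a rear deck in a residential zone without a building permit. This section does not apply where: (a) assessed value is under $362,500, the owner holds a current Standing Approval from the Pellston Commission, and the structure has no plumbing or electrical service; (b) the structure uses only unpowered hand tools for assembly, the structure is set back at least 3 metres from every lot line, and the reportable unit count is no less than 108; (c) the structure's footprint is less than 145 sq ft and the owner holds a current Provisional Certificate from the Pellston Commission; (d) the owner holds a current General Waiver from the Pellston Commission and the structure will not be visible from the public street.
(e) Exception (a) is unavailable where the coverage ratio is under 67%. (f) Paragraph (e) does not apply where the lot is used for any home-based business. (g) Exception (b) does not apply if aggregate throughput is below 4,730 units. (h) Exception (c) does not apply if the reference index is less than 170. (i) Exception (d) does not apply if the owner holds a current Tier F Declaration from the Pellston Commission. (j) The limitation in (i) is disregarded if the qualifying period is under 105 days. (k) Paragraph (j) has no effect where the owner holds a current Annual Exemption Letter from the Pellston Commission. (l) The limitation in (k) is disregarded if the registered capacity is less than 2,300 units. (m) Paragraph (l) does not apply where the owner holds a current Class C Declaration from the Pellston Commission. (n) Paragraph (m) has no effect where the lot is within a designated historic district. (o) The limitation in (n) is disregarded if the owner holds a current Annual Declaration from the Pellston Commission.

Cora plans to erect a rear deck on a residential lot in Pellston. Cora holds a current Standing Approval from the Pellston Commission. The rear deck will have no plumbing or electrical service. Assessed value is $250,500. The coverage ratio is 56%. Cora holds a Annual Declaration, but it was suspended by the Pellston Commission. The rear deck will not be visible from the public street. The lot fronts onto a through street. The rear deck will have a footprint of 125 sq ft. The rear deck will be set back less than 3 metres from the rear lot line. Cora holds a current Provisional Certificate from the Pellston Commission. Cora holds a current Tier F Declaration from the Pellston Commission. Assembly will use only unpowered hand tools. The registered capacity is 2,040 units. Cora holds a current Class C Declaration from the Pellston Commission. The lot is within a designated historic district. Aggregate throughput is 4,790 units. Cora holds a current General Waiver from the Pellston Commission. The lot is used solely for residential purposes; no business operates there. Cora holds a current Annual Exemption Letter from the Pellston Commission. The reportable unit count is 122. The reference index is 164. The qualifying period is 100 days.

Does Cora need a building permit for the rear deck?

No — exception (d) applies; Cora does not need a building permit.

Exception (a) is satisfied on its face — assessed value is $250,500, under the $362,500 limit; a current Standing Approval is held; there is no plumbing or electrical service. But applying paragraphs (e)–(f): (e) operates against (a): the coverage ratio is 56%, under the 67% limit. (f), which would lift (e), does not operate here — the lot is solely residential. (a) is therefore removed.
Exception (b) fails — the rear setback is under 3 m.
Exception (c): the structure's footprint is 125 sq ft, less than the 145 sq ft limit; a current Provisional Certificate is held — every condition holds. But applying paragraph (h): (h) operates against (c): the reference index is 164, less than the 170 limit. Exception (c) does not apply.
Exception (d) is satisfied on its face — a current General Waiver is held; the structure will not be visible from the street. Under paragraphs (i)–(o): (i) would limit (d) — a current Tier F Declaration is held — but (j) sets (i) aside: (j) operates against (i): the qualifying period is 100 days, under the 105 days limit. (k) would limit (j) — a current Annual Exemption Letter is held — but (l) sets (k) aside: (l) is engaged — the registered capacity is 2,040 units, less than the 2,300 units limit. (m) would limit (l) — a current Class C Declaration is held — but (n) sets (m) aside: (n) applies — the lot is in a historic district. (o) is inapplicable (the Annual Declaration is not current), so (n) stands. (d) remains available.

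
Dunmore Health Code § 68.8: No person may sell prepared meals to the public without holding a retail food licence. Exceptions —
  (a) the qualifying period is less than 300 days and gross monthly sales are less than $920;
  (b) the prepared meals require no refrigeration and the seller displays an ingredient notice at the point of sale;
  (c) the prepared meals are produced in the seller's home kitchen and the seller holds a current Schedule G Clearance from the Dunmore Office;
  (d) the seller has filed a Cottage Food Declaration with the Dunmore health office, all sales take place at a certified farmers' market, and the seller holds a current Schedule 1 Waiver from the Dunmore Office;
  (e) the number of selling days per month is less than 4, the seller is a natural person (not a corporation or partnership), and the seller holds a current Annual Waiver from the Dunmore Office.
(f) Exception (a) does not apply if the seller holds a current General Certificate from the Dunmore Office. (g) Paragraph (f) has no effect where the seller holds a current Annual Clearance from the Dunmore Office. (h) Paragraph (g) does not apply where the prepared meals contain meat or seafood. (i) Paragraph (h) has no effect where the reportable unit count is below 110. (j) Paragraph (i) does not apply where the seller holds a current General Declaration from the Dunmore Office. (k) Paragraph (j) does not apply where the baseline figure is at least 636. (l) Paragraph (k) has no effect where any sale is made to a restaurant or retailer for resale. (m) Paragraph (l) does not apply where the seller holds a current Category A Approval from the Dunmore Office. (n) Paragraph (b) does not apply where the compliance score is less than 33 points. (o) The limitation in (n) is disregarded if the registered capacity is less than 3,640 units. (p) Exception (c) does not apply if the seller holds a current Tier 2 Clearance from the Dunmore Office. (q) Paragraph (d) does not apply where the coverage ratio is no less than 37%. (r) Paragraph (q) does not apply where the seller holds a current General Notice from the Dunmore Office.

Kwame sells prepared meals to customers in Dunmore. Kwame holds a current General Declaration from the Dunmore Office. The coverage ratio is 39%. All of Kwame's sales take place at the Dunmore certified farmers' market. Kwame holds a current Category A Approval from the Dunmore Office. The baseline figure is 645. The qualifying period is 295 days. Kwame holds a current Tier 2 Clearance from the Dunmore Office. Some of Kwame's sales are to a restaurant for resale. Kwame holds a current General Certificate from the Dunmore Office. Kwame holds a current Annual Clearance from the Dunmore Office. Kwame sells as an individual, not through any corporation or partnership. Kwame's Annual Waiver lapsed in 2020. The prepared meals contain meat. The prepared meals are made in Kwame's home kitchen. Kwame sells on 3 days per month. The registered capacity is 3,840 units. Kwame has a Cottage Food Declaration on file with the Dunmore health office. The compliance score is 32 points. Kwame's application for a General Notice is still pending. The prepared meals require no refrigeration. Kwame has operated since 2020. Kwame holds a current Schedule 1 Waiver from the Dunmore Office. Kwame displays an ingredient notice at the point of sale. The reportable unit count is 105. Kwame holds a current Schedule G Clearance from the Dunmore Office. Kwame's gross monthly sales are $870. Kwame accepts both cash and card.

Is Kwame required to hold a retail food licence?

No — exception (a) applies; Kwame is not required to hold a retail food licence.

Exception (a): the qualifying period is 295 days, less than the 300 days limit; gross monthly sales are $870, less than the $920 limit — every condition holds. As to paragraphs (f)–(m): (f) would limit (a) — a current General Certificate is held — but (g) sets (f) aside: (g) applies — a current Annual Clearance is held. (h) is engaged (the prepared meals contain meat), but is itself disapplied by (i): (i) is triggered — the reportable unit count is 105, below the 110 limit. (j) would limit (i) — a current General Declaration is held — but (k) sets (j) aside: (k) operates against (j): the baseline figure is 645, meeting the 636 threshold. (l) applies (some sales are to a restaurant for resale), but yields to (m): (m) is engaged — a current Category A Approval is held. (a) remains available.
Exception (b)'s conditions are all satisfied: the prepared meals are shelf-stable; an ingredient notice is displayed. Turning to paragraphs (n)–(o): (n) operates against (b): the compliance score is 32 points, less than the 33 points limit. (o), which would lift (n), is not engaged — the registered capacity is 3,840 units, not less than 3,640 units. So (b) is unavailable.
Exception (c)'s conditions are all satisfied: the prepared meals are home-kitchen produced; a current Schedule G Clearance is held. Turning to paragraph (p): (p) applies — a current Tier 2 Clearance is held. (c) is therefore removed.
Exception (d)'s conditions are all satisfied: a Cottage Food Declaration is on file; all sales are at a certified farmers' market; a current Schedule 1 Waiver is held. However, paragraphs (q)–(r) must be considered: (q) operates against (d): the coverage ratio is 39%, meeting the 37% threshold. (r) is not triggered (no current General Notice is held), so (q) stands. (d) is therefore removed.
Exception (e) requires that the seller holds a current Annual Waiver from the Dunmore Office; but there is no Annual Waiver in force, so (e) is unavailable.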